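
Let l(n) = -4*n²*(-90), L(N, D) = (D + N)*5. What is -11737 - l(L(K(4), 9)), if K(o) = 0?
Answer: -740737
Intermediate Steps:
L(N, D) = 5*D + 5*N
l(n) = 360*n²
-11737 - l(L(K(4), 9)) = -11737 - 360*(5*9 + 5*0)² = -11737 - 360*(45 + 0)² = -11737 - 360*45² = -11737 - 360*2025 = -11737 - 1*729000 = -11737 - 729000 = -740737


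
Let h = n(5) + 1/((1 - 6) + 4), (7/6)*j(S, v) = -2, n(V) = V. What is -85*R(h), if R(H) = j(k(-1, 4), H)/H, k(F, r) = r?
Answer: 255/7 ≈ 36.429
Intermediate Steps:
j(S, v) = -12/7 (j(S, v) = (6/7)*(-2) = -12/7)
h = 4 (h = 5 + 1/((1 - 6) + 4) = 5 + 1/(-5 + 4) = 5 + 1/(-1) = 5 - 1 = 4)
R(H) = -12/(7*H)
-85*R(h) = -(-1020)/(7*4) = -85*(-3/7) = 255/7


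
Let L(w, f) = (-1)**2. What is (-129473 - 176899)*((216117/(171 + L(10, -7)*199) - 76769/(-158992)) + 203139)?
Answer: -12404397150952653/198740 ≈ -6.2415e+10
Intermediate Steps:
L(w, f) = 1
(-129473 - 176899)*((216117/(171 + L(10, -7)*199) - 76769/(-158992)) + 203139) = (-129473 - 176899)*((216117/(171 + 1*199) - 76769/(-158992)) + 203139) = -306372*((216117/(171 + 199) - 76769*(-1/158992)) + 203139) = -306372*((216117/370 + 76769/158992) + 203139) = -306372*((216117*(1/370) + 76769/158992) + 203139) = -306372*((5841/10 + 76769/158992) + 203139) = -306372*(464719981/794960 + 203139) = -306372*161952099421/794960 = -12404397150952653/198740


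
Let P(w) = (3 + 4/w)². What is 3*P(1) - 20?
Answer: 127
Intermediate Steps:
3*P(1) - 20 = 3*((4 + 3*1)²/1²) - 20 = 3*(1*(4 + 3)²) - 20 = 3*(1*7²) - 20 = 3*(1*49) - 20 = 3*49 - 20 = 147 - 20 = 127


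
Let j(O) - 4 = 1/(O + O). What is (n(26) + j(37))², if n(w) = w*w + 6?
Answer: 2577085225/5476 ≈ 4.7061e+5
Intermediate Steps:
n(w) = 6 + w² (n(w) = w² + 6 = 6 + w²)
j(O) = 4 + 1/(2*O) (j(O) = 4 + 1/(O + O) = 4 + 1/(2*O))
(n(26) + j(37))² = ((6 + 26²) + (4 + (½)/37))² = ((6 + 676) + (4 + (½)*(1/37)))² = (682 + (4 + 1/74))² = (682 + 297/74)² = (50765/74)² = 2577085225/5476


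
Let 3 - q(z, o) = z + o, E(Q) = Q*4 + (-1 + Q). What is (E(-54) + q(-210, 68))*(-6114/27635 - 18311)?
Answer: 63759855474/27635 ≈ 2.3072e+6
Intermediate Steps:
E(Q) = -1 + 5*Q (E(Q) = 4*Q + (-1 + Q) = -1 + 5*Q)
q(z, o) = 3 - o - z (q(z, o) = 3 - (z + o) = 3 - (o + z) = 3 + (-o - z) = 3 - o - z)
(E(-54) + q(-210, 68))*(-6114/27635 - 18311) = ((-1 + 5*(-54)) + (3 - 1*68 - 1*(-210)))*(-6114/27635 - 18311) = ((-1 - 270) + (3 - 68 + 210))*(-6114*1/27635 - 18311) = (-271 + 145)*(-6114/27635 - 18311) = -126*(-506030599/27635) = 63759855474/27635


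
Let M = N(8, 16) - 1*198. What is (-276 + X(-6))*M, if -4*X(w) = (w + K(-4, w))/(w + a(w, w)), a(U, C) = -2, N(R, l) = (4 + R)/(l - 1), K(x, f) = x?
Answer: 2179553/40 ≈ 54489.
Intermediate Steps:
N(R, l) = (4 + R)/(-1 + l)
X(w) = -(-4 + w)/(4*(-2 + w)) (X(w) = -(w - 4)/(4*(w - 2)) = -(-4 + w)/(4*(-2 + w)))
M = -986/5 (M = (4 + 8)/(-1 + 16) - 1*198 = 12/15 - 198 = (1/15)*12 - 198 = 4/5 - 198 = -986/5 ≈ -197.20)
(-276 + X(-6))*M = (-276 + (4 - 1*(-6))/(4*(-2 - 6)))*(-986/5) = (-276 + (1/4)*(4 + 6)/(-8))*(-986/5) = (-276 + (1/4)*(-1/8)*10)*(-986/5) = (-276 - 5/16)*(-986/5) = -4421/16*(-986/5) = 2179553/40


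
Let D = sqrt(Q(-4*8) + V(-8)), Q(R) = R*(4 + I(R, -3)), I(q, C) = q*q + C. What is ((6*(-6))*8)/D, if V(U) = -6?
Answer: 144*I*sqrt(32806)/16403 ≈ 1.5901*I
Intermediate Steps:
I(q, C) = C + q**2 (I(q, C) = q**2 + C = C + q**2)
Q(R) = R*(1 + R**2) (Q(R) = R*(4 + (-3 + R**2)) = R*(1 + R**2))
D = I*sqrt(32806) (D = sqrt((-4*8 + (-4*8)**3) - 6) = sqrt((-32 + (-32)**3) - 6) = sqrt((-32 - 32768) - 6) = sqrt(-32800 - 6) = sqrt(-32806) = I*sqrt(32806) ≈ 181.12*I)
((6*(-6))*8)/D = ((6*(-6))*8)/((I*sqrt(32806))) = (-36*8)*(-I*sqrt(32806)/32806) = -(-144)*I*sqrt(32806)/16403 = 144*I*sqrt(32806)/16403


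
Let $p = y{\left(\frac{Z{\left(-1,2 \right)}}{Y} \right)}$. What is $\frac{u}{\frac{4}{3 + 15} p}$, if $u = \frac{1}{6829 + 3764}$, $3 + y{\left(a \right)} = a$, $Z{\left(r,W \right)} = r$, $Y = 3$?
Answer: $- \frac{3}{23540} \approx -0.00012744$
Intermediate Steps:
$y{\left(a \right)} = -3 + a$
$u = \frac{1}{10593} \approx 9.4402 \cdot 10^{-5}$
$p = - \frac{10}{3}$ ($p = -3 + \frac{1}{3} \left(-1\right) = -3 - \frac{1}{3} = - \frac{10}{3} \approx -3.3333$)
$\frac{u}{\frac{4}{3 + 15} p} = \frac{1}{10593 \frac{4}{3 + 15} \left(- \frac{10}{3}\right)} = \frac{1}{10593 \cdot \frac{4}{18} \left(- \frac{10}{3}\right)} = \frac{1}{10593 \cdot 4 \cdot \frac{1}{18} \left(- \frac{10}{3}\right)} = \frac{1}{10593 \cdot \frac{2}{9} \left(- \frac{10}{3}\right)} = \frac{1}{10593 \left(- \frac{20}{27}\right)} = \frac{1}{10593} \left(- \frac{27}{20}\right) = - \frac{3}{23540}$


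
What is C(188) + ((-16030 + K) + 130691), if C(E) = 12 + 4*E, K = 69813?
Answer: 185238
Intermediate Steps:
C(188) + ((-16030 + K) + 130691) = (12 + 4*188) + ((-16030 + 69813) + 130691) = (12 + 752) + (53783 + 130691) = 764 + 184474 = 185238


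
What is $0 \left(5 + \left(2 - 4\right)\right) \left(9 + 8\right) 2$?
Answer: $0$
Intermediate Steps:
$0 \left(5 + \left(2 - 4\right)\right) \left(9 + 8\right) 2 = 0 \left(5 - 2\right) 17 \cdot 2 = 0 \cdot 3 \cdot 17 \cdot 2 = 0 \cdot 51 \cdot 2 = 0 \cdot 2 = 0$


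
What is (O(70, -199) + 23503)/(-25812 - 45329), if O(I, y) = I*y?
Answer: -9573/71141 ≈ -0.13456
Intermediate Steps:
(O(70, -199) + 23503)/(-25812 - 45329) = (70*(-199) + 23503)/(-25812 - 45329) = (-13930 + 23503)/(-71141) = 9573*(-1/71141) = -9573/71141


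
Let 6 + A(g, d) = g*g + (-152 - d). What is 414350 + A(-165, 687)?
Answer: 440730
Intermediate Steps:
A(g, d) = -158 + g² - d (A(g, d) = -6 + (g*g + (-152 - d)) = -6 + (g² + (-152 - d)) = -6 + (-152 + g² - d) = -158 + g² - d)
414350 + A(-165, 687) = 414350 + (-158 + (-165)² - 1*687) = 414350 + (-158 + 27225 - 687) = 414350 + 26380 = 440730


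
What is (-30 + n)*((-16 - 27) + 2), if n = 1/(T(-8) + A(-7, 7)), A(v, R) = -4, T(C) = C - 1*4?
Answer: 19721/16 ≈ 1232.6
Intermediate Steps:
T(C) = -4 + C (T(C) = C - 4 = -4 + C)
n = -1/16 (n = 1/((-4 - 8) - 4) = 1/(-12 - 4) = 1/(-16) = -1/16 ≈ -0.062500)
(-30 + n)*((-16 - 27) + 2) = (-30 - 1/16)*((-16 - 27) + 2) = -481*(-43 + 2)/16 = -481/16*(-41) = 19721/16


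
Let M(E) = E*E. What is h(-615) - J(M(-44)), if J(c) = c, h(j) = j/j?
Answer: -1935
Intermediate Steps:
h(j) = 1
M(E) = E²
h(-615) - J(M(-44)) = 1 - 1*(-44)² = 1 - 1*1936 = 1 - 1936 = -1935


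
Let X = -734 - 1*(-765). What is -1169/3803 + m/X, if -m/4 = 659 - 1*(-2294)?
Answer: -44957275/117893 ≈ -381.34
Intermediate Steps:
X = 31 (X = -734 + 765 = 31)
m = -11812 (m = -4*(659 - 1*(-2294)) = -4*(659 + 2294) = -4*2953 = -11812)
-1169/3803 + m/X = -1169/3803 - 11812/31 = -44957275/117893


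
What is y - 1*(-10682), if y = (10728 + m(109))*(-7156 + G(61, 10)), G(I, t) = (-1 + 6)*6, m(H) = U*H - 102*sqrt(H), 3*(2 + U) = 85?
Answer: -290673124/3 + 726852*sqrt(109) ≈ -8.9303e+7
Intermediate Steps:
U = 79/3 (U = -2 + (1/3)*85 = -2 + 85/3 = 79/3 ≈ 26.333)
m(H) = -102*sqrt(H) + 79*H/3 (m(H) = 79*H/3 - 102*sqrt(H) = -102*sqrt(H) + 79*H/3)
G(I, t) = 30 (G(I, t) = 5*6 = 30)
y = -290705170/3 + 726852*sqrt(109) (y = (10728 + (-102*sqrt(109) + (79/3)*109))*(-7156 + 30) = (10728 + (-102*sqrt(109) + 8611/3))*(-7126) = (10728 + (8611/3 - 102*sqrt(109)))*(-7126) = (40795/3 - 102*sqrt(109))*(-7126) = -290705170/3 + 726852*sqrt(109) ≈ -8.9313e+7)
y - 1*(-10682) = (-290705170/3 + 726852*sqrt(109)) - 1*(-10682) = (-290705170/3 + 726852*sqrt(109)) + 10682 = -290673124/3 + 726852*sqrt(109)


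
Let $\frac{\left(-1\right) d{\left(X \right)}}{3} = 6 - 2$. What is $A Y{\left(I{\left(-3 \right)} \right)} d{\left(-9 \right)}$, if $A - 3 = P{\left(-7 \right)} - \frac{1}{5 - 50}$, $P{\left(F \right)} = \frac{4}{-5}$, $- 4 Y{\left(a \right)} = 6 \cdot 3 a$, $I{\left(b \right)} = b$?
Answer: $-360$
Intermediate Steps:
$Y{\left(a \right)} = - \frac{9 a}{2}$ ($Y{\left(a \right)} = - \frac{6 \cdot 3 a}{4} = - \frac{18 a}{4} = - \frac{9 a}{2}$)
$d{\left(X \right)} = -12$ ($d{\left(X \right)} = - 3 \left(6 - 2\right) = \left(-3\right) 4 = -12$)
$P{\left(F \right)} = - \frac{4}{5}$ ($P{\left(F \right)} = 4 \left(- \frac{1}{5}\right) = - \frac{4}{5}$)
$A = \frac{20}{9}$ ($A = 3 - \left(\frac{4}{5} + \frac{1}{5 - 50}\right) = 3 - \frac{7}{9} = \frac{20}{9} \approx 2.2222$)
$A Y{\left(I{\left(-3 \right)} \right)} d{\left(-9 \right)} = \frac{20 \left(\left(- \frac{9}{2}\right) \left(-3\right)\right)}{9} \left(-12\right) = \frac{20}{9} \cdot \frac{27}{2} \left(-12\right) = 30 \left(-12\right) = -360$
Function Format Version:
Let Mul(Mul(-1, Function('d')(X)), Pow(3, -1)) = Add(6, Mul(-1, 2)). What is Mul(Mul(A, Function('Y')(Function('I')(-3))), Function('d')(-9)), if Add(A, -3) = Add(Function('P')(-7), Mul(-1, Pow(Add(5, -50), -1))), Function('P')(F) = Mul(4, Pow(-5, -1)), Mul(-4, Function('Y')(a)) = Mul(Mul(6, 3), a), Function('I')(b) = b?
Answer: -360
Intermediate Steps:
Function('Y')(a) = Mul(Rational(-9, 2), a) (Function('Y')(a) = Mul(Rational(-1, 4), Mul(Mul(6, 3), a)) = Mul(Rational(-1, 4), Mul(18, a)) = Mul(Rational(-9, 2), a))
Function('d')(X) = -12 (Function('d')(X) = Mul(-3, Add(6, Mul(-1, 2))) = Mul(-3, Add(6, -2)) = Mul(-3, 4) = -12)
Function('P')(F) = Rational(-4, 5) (Function('P')(F) = Mul(4, Rational(-1, 5)) = Rational(-4, 5))
A = Rational(20, 9) (A = Add(3, Add(Rational(-4, 5), Mul(-1, Pow(Add(5, -50), -1)))) = Add(3, Add(Rational(-4, 5), Mul(-1, Pow(-45, -1)))) = Add(3, Add(Rational(-4, 5), Mul(-1, Rational(-1, 45)))) = Add(3, Add(Rational(-4, 5), Rational(1, 45))) = Add(3, Rational(-7, 9)) = Rational(20, 9) ≈ 2.2222)
Mul(Mul(A, Function('Y')(Function('I')(-3))), Function('d')(-9)) = Mul(Mul(Rational(20, 9), Mul(Rational(-9, 2), -3)), -12) = Mul(Mul(Rational(20, 9), Rational(27, 2)), -12) = Mul(30, -12) = -360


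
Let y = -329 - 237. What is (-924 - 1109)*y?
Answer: 1150678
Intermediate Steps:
y = -566
(-924 - 1109)*y = (-924 - 1109)*(-566) = -2033*(-566) = 1150678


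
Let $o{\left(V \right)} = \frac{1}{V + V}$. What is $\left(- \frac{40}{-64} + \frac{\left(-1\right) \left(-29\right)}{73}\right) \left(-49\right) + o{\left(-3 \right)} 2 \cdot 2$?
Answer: $- \frac{88927}{1752} \approx -50.757$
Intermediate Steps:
$o{\left(V \right)} = \frac{1}{2 V}$
$\left(- \frac{40}{-64} + \frac{\left(-1\right) \left(-29\right)}{73}\right) \left(-49\right) + o{\left(-3 \right)} 2 \cdot 2 = \left(- \frac{40}{-64} + \frac{\left(-1\right) \left(-29\right)}{73}\right) \left(-49\right) + \frac{1}{2 \left(-3\right)} 2 \cdot 2 = \left(\left(-40\right) \left(- \frac{1}{64}\right) + 29 \cdot \frac{1}{73}\right) \left(-49\right) + \frac{1}{2} \left(- \frac{1}{3}\right) 2 \cdot 2 = \left(\frac{5}{8} + \frac{29}{73}\right) \left(-49\right) + \left(- \frac{1}{6}\right) 2 \cdot 2 = \frac{597}{584} \left(-49\right) - \frac{2}{3} = - \frac{29253}{584} - \frac{2}{3} = - \frac{88927}{1752}$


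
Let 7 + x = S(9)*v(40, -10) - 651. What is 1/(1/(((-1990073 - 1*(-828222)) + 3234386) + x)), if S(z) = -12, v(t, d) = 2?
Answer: 2071853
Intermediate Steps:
x = -682 (x = -7 + (-12*2 - 651) = -7 + (-24 - 651) = -7 - 675 = -682)
1/(1/(((-1990073 - 1*(-828222)) + 3234386) + x)) = 1/(1/(((-1990073 - 1*(-828222)) + 3234386) - 682)) = 1/(1/(((-1990073 + 828222) + 3234386) - 682)) = 1/(1/((-1161851 + 3234386) - 682)) = 1/(1/(2072535 - 682)) = 1/(1/2071853) = 2071853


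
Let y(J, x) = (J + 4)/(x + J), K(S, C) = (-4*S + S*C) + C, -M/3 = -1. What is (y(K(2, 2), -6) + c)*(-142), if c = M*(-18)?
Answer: 15407/2 ≈ 7703.5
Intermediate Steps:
M = 3 (M = -3*(-1) = 3)
c = -54 (c = 3*(-18) = -54)
K(S, C) = C - 4*S + C*S (K(S, C) = (-4*S + C*S) + C = C - 4*S + C*S)
y(J, x) = (4 + J)/(J + x)
(y(K(2, 2), -6) + c)*(-142) = ((4 + (2 - 4*2 + 2*2))/((2 - 4*2 + 2*2) - 6) - 54)*(-142) = ((4 + (2 - 8 + 4))/((2 - 8 + 4) - 6) - 54)*(-142) = ((4 - 2)/(-2 - 6) - 54)*(-142) = (2/(-8) - 54)*(-142) = (-⅛*2 - 54)*(-142) = (-¼ - 54)*(-142) = -217/4*(-142) = 15407/2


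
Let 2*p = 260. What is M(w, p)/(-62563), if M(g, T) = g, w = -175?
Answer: 175/62563 ≈ 0.0027972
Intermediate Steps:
p = 130 (p = (½)*260 = 130)
M(w, p)/(-62563) = -175/(-62563) = -175*(-1/62563) = 175/62563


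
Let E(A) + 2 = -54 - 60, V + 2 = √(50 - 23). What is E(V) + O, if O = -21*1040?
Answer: -21956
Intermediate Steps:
V = -2 + 3*√3 (V = -2 + √(50 - 23) = -2 + √27 = -2 + 3*√3 ≈ 3.1962)
E(A) = -116 (E(A) = -2 + (-54 - 60) = -2 - 114 = -116)
O = -21840
E(V) + O = -116 - 21840 = -21956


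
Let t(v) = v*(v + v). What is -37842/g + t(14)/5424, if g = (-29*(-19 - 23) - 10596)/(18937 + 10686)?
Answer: 14074705505/117746 ≈ 1.1953e+5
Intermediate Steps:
t(v) = 2*v**2 (t(v) = v*(2*v) = 2*v**2)
g = -9378/29623 (g = (-29*(-42) - 10596)/29623 = (1218 - 10596)*(1/29623) = -9378*1/29623 = -9378/29623 ≈ -0.31658)
-37842/g + t(14)/5424 = -37842/(-9378/29623) + (2*14**2)/5424 = -37842*(-29623/9378) + (2*196)*(1/5424) = 186832261/1563 + 392*(1/5424) = 186832261/1563 + 49/678 = 14074705505/117746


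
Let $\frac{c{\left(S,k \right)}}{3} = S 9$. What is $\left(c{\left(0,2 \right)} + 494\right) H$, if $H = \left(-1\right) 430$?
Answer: $-212420$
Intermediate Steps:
$c{\left(S,k \right)} = 27 S$ ($c{\left(S,k \right)} = 3 S 9 = 3 \cdot 9 S = 27 S$)
$H = -430$
$\left(c{\left(0,2 \right)} + 494\right) H = \left(27 \cdot 0 + 494\right) \left(-430\right) = \left(0 + 494\right) \left(-430\right) = 494 \left(-430\right) = -212420$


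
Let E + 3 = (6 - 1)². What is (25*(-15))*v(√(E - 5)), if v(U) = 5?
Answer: -1875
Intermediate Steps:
E = 22 (E = -3 + (6 - 1)² = -3 + 5² = -3 + 25 = 22)
(25*(-15))*v(√(E - 5)) = (25*(-15))*5 = -375*5 = -1875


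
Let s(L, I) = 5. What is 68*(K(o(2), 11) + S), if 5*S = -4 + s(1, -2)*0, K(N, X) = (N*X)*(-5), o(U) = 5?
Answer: -93772/5 ≈ -18754.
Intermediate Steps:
K(N, X) = -5*N*X
S = -⅘ (S = (-4 + 5*0)/5 = (-4 + 0)/5 = (⅕)*(-4) = -⅘ ≈ -0.80000)
68*(K(o(2), 11) + S) = 68*(-5*5*11 - ⅘) = 68*(-275 - ⅘) = 68*(-1379/5) = -93772/5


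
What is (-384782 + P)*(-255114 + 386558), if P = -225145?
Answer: -80171244588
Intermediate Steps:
(-384782 + P)*(-255114 + 386558) = (-384782 - 225145)*(-255114 + 386558) = -609927*131444 = -80171244588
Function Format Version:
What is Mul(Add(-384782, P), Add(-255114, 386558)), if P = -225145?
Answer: -80171244588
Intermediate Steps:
Mul(Add(-384782, P), Add(-255114, 386558)) = Mul(Add(-384782, -225145), Add(-255114, 386558)) = Mul(-609927, 131444) = -80171244588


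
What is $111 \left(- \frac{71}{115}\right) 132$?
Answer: $- \frac{1040292}{115} \approx -9046.0$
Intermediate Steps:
$111 \left(- \frac{71}{115}\right) 132 = \left(- \frac{7881}{115}\right) 132 = - \frac{1040292}{115}$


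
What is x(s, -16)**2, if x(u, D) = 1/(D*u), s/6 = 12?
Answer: 1/1327104 ≈ 7.5352e-7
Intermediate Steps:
s = 72 (s = 6*12 = 72)
x(s, -16)**2 = (1/(-16*72))**2 = (-1/16*1/72)**2 = (-1/1152)**2 = 1/1327104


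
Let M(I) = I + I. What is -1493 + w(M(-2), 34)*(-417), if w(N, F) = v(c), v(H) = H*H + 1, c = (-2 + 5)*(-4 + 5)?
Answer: -5663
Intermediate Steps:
c = 3 (c = 3*1 = 3)
v(H) = 1 + H**2 (v(H) = H**2 + 1 = 1 + H**2)
M(I) = 2*I
w(N, F) = 10 (w(N, F) = 1 + 3**2 = 1 + 9 = 10)
-1493 + w(M(-2), 34)*(-417) = -1493 + 10*(-417) = -1493 - 4170 = -5663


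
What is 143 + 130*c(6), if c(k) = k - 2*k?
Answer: -637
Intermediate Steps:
c(k) = -k
143 + 130*c(6) = 143 + 130*(-1*6) = 143 + 130*(-6) = 143 - 780 = -637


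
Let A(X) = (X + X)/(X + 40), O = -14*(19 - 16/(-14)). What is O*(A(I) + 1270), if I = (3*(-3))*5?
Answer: -363216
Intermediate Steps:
I = -45 (I = -9*5 = -45)
O = -282 (O = -14*(19 - 16*(-1/14)) = -14*(19 + 8/7) = -14*141/7 = -282)
A(X) = 2*X/(40 + X) (A(X) = (2*X)/(40 + X) = 2*X/(40 + X))
O*(A(I) + 1270) = -282*(2*(-45)/(40 - 45) + 1270) = -282*(2*(-45)/(-5) + 1270) = -282*(2*(-45)*(-⅕) + 1270) = -282*(18 + 1270) = -282*1288 = -363216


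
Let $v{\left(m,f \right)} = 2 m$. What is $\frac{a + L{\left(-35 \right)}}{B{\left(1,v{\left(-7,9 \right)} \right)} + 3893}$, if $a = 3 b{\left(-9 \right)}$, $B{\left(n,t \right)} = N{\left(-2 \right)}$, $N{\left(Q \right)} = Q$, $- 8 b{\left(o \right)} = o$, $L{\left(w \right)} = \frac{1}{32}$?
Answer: $\frac{109}{124512} \approx 0.00087542$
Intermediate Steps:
$L{\left(w \right)} = \frac{1}{32}$
$b{\left(o \right)} = - \frac{o}{8}$
$B{\left(n,t \right)} = -2$
$a = \frac{27}{8}$ ($a = 3 \left(\left(- \frac{1}{8}\right) \left(-9\right)\right) = 3 \cdot \frac{9}{8} = \frac{27}{8} \approx 3.375$)
$\frac{a + L{\left(-35 \right)}}{B{\left(1,v{\left(-7,9 \right)} \right)} + 3893} = \frac{\frac{27}{8} + \frac{1}{32}}{-2 + 3893} = \frac{109}{32 \cdot 3891} = \frac{109}{32} \cdot \frac{1}{3891} = \frac{109}{124512}$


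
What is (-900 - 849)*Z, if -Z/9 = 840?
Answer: 13222440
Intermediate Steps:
Z = -7560 (Z = -9*840 = -7560)
(-900 - 849)*Z = (-900 - 849)*(-7560) = -1749*(-7560) = 13222440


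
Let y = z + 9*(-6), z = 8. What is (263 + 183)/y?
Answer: -223/23 ≈ -9.6956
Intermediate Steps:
y = -46 (y = 8 + 9*(-6) = 8 - 54 = -46)
(263 + 183)/y = (263 + 183)/(-46) = 446*(-1/46) = -223/23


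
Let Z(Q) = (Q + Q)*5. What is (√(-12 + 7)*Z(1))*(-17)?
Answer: -170*I*√5 ≈ -380.13*I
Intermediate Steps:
Z(Q) = 10*Q (Z(Q) = (2*Q)*5 = 10*Q)
(√(-12 + 7)*Z(1))*(-17) = (√(-12 + 7)*(10*1))*(-17) = (√(-5)*10)*(-17) = ((I*√5)*10)*(-17) = (10*I*√5)*(-17) = -170*I*√5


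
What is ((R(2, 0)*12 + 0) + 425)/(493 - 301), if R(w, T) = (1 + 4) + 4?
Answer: 533/192 ≈ 2.7760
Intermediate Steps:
R(w, T) = 9 (R(w, T) = 5 + 4 = 9)
((R(2, 0)*12 + 0) + 425)/(493 - 301) = ((9*12 + 0) + 425)/(493 - 301) = ((108 + 0) + 425)/192 = (108 + 425)*(1/192) = 533*(1/192) = 533/192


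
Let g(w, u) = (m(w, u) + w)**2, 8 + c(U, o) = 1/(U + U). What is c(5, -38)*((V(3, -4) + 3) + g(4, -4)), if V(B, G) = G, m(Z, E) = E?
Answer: 79/10 ≈ 7.9000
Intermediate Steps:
c(U, o) = -8 + 1/(2*U) (c(U, o) = -8 + 1/(U + U) = -8 + 1/(2*U))
g(w, u) = (u + w)**2
c(5, -38)*((V(3, -4) + 3) + g(4, -4)) = (-8 + (1/2)/5)*((-4 + 3) + (-4 + 4)**2) = (-8 + (1/2)*(1/5))*(-1 + 0**2) = (-8 + 1/10)*(-1 + 0) = -79/10*(-1) = 79/10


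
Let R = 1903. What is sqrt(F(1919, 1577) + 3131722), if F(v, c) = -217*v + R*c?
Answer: sqrt(5716330) ≈ 2390.9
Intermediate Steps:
F(v, c) = -217*v + 1903*c
sqrt(F(1919, 1577) + 3131722) = sqrt((-217*1919 + 1903*1577) + 3131722) = sqrt((-416423 + 3001031) + 3131722) = sqrt(2584608 + 3131722) = sqrt(5716330)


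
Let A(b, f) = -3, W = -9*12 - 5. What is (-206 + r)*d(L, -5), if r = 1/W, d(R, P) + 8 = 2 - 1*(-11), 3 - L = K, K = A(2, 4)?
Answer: -116395/113 ≈ -1030.0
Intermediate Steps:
W = -113 (W = -108 - 5 = -113)
K = -3
L = 6 (L = 3 - 1*(-3) = 3 + 3 = 6)
d(R, P) = 5 (d(R, P) = -8 + (2 - 1*(-11)) = -8 + (2 + 11) = -8 + 13 = 5)
r = -1/113 (r = 1/(-113) = -1/113 ≈ -0.0088496)
(-206 + r)*d(L, -5) = (-206 - 1/113)*5 = -23279/113*5 = -116395/113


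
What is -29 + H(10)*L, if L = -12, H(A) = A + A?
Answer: -269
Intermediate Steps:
H(A) = 2*A
-29 + H(10)*L = -29 + (2*10)*(-12) = -29 + 20*(-12) = -29 - 240 = -269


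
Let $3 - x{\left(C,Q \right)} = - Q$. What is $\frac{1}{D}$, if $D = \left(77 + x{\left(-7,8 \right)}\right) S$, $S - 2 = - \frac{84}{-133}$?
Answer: $\frac{19}{4400} \approx 0.0043182$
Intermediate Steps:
$S = \frac{50}{19}$ ($S = 2 - \frac{84}{-133} = 2 - - \frac{12}{19} = 2 + \frac{12}{19} = \frac{50}{19} \approx 2.6316$)
$x{\left(C,Q \right)} = 3 + Q$ ($x{\left(C,Q \right)} = 3 - - Q = 3 + Q$)
$D = \frac{4400}{19}$ ($D = \left(77 + \left(3 + 8\right)\right) \frac{50}{19} = \left(77 + 11\right) \frac{50}{19} = 88 \cdot \frac{50}{19} = \frac{4400}{19} \approx 231.58$)
$\frac{1}{D} = \frac{1}{\frac{4400}{19}} = \frac{19}{4400}$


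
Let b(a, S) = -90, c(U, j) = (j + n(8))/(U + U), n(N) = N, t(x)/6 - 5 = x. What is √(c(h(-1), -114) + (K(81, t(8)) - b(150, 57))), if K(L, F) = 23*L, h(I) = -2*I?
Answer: √7706/2 ≈ 43.892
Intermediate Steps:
t(x) = 30 + 6*x
c(U, j) = (8 + j)/(2*U) (c(U, j) = (j + 8)/(U + U) = (8 + j)/((2*U)) = (8 + j)*(1/(2*U)) = (8 + j)/(2*U))
√(c(h(-1), -114) + (K(81, t(8)) - b(150, 57))) = √((8 - 114)/(2*((-2*(-1)))) + (23*81 - 1*(-90))) = √((½)*(-106)/2 + (1863 + 90)) = √((½)*(½)*(-106) + 1953) = √(-53/2 + 1953) = √(3853/2) = √7706/2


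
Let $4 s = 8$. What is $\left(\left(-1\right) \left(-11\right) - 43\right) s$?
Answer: $-64$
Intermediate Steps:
$s = 2$ ($s = \frac{1}{4} \cdot 8 = 2$)
$\left(\left(-1\right) \left(-11\right) - 43\right) s = \left(\left(-1\right) \left(-11\right) - 43\right) 2 = \left(11 - 43\right) 2 = \left(-32\right) 2 = -64$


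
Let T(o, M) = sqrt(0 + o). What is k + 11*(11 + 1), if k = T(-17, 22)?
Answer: 132 + I*sqrt(17) ≈ 132.0 + 4.1231*I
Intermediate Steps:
T(o, M) = sqrt(o)
k = I*sqrt(17) (k = sqrt(-17) = I*sqrt(17) ≈ 4.1231*I)
k + 11*(11 + 1) = I*sqrt(17) + 11*(11 + 1) = I*sqrt(17) + 11*12 = I*sqrt(17) + 132 = 132 + I*sqrt(17)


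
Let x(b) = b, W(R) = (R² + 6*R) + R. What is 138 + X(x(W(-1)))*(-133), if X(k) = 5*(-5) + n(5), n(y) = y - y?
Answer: 3463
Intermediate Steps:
n(y) = 0
W(R) = R² + 7*R
X(k) = -25 (X(k) = 5*(-5) + 0 = -25 + 0 = -25)
138 + X(x(W(-1)))*(-133) = 138 - 25*(-133) = 138 + 3325 = 3463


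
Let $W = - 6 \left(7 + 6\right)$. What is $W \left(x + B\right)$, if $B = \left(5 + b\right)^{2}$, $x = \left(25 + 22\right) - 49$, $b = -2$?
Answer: $-546$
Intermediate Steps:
$W = -78$ ($W = \left(-6\right) 13 = -78$)
$x = -2$ ($x = 47 - 49 = -2$)
$B = 9$ ($B = \left(5 - 2\right)^{2} = 3^{2} = 9$)
$W \left(x + B\right) = - 78 \left(-2 + 9\right) = \left(-78\right) 7 = -546$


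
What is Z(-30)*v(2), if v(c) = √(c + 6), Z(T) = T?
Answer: -60*√2 ≈ -84.853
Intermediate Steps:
v(c) = √(6 + c)
Z(-30)*v(2) = -30*√(6 + 2) = -60*√2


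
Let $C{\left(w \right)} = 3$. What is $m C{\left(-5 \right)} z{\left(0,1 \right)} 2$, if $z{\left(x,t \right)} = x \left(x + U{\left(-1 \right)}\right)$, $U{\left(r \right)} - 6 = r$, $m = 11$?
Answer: $0$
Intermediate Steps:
$U{\left(r \right)} = 6 + r$
$z{\left(x,t \right)} = x \left(5 + x\right)$ ($z{\left(x,t \right)} = x \left(x + \left(6 - 1\right)\right) = x \left(x + 5\right) = x \left(5 + x\right)$)
$m C{\left(-5 \right)} z{\left(0,1 \right)} 2 = 11 \cdot 3 \cdot 0 \left(5 + 0\right) 2 = 33 \cdot 0 \cdot 5 \cdot 2 = 33 \cdot 0 \cdot 2 = 33 \cdot 0 = 0$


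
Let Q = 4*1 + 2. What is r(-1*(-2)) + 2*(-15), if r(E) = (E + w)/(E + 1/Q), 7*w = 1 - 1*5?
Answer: -2670/91 ≈ -29.341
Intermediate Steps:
Q = 6 (Q = 4 + 2 = 6)
w = -4/7 (w = (1 - 1*5)/7 = (1 - 5)/7 = (⅐)*(-4) = -4/7 ≈ -0.57143)
r(E) = (-4/7 + E)/(⅙ + E) (r(E) = (E - 4/7)/(E + 1/6) = (-4/7 + E)/(E + ⅙) = (-4/7 + E)/(⅙ + E))
r(-1*(-2)) + 2*(-15) = 6*(-4 + 7*(-1*(-2)))/(7*(1 + 6*(-1*(-2)))) + 2*(-15) = 6*(-4 + 7*2)/(7*(1 + 6*2)) - 30 = 6*(-4 + 14)/(7*(1 + 12)) - 30 = (6/7)*10/13 - 30 = (6/7)*(1/13)*10 - 30 = 60/91 - 30 = -2670/91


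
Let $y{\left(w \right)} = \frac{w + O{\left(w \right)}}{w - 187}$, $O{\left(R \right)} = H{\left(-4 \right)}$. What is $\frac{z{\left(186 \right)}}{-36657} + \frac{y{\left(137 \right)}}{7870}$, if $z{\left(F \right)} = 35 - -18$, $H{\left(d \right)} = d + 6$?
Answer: $- \frac{25950823}{14424529500} \approx -0.0017991$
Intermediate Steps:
$H{\left(d \right)} = 6 + d$
$O{\left(R \right)} = 2$ ($O{\left(R \right)} = 6 - 4 = 2$)
$y{\left(w \right)} = \frac{2 + w}{-187 + w}$ ($y{\left(w \right)} = \frac{w + 2}{w - 187} = \frac{2 + w}{-187 + w}$)
$z{\left(F \right)} = 53$ ($z{\left(F \right)} = 35 + 18 = 53$)
$\frac{z{\left(186 \right)}}{-36657} + \frac{y{\left(137 \right)}}{7870} = \frac{53}{-36657} + \frac{\frac{1}{-187 + 137} \left(2 + 137\right)}{7870} = 53 \left(- \frac{1}{36657}\right) + \frac{1}{-50} \cdot 139 \cdot \frac{1}{7870} = - \frac{53}{36657} + \left(- \frac{1}{50}\right) 139 \cdot \frac{1}{7870} = - \frac{53}{36657} - \frac{139}{393500} = - \frac{25950823}{14424529500}$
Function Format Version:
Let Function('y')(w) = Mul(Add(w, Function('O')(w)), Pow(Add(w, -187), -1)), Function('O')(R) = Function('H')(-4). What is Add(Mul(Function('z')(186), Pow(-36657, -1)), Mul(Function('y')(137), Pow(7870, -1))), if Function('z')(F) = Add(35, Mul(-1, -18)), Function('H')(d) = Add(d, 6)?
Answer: Rational(-25950823, 14424529500) ≈ -0.0017991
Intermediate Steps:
Function('H')(d) = Add(6, d)
Function('O')(R) = 2 (Function('O')(R) = Add(6, -4) = 2)
Function('y')(w) = Mul(Pow(Add(-187, w), -1), Add(2, w)) (Function('y')(w) = Mul(Add(w, 2), Pow(Add(w, -187), -1)) = Mul(Add(2, w), Pow(Add(-187, w), -1)) = Mul(Pow(Add(-187, w), -1), Add(2, w)))
Function('z')(F) = 53 (Function('z')(F) = Add(35, 18) = 53)
Add(Mul(Function('z')(186), Pow(-36657, -1)), Mul(Function('y')(137), Pow(7870, -1))) = Add(Mul(53, Pow(-36657, -1)), Mul(Mul(Pow(Add(-187, 137), -1), Add(2, 137)), Pow(7870, -1))) = Add(Mul(53, Rational(-1, 36657)), Mul(Mul(Pow(-50, -1), 139), Rational(1, 7870))) = Add(Rational(-53, 36657), Mul(Mul(Rational(-1, 50), 139), Rational(1, 7870))) = Add(Rational(-53, 36657), Mul(Rational(-139, 50), Rational(1, 7870))) = Add(Rational(-53, 36657), Rational(-139, 393500)) = Rational(-25950823, 14424529500)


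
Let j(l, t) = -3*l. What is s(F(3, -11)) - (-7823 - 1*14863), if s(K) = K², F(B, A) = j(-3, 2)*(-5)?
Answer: 24711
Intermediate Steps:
F(B, A) = -45 (F(B, A) = -3*(-3)*(-5) = 9*(-5) = -45)
s(F(3, -11)) - (-7823 - 1*14863) = (-45)² - (-7823 - 1*14863) = 2025 - (-7823 - 14863) = 2025 - 1*(-22686) = 2025 + 22686 = 24711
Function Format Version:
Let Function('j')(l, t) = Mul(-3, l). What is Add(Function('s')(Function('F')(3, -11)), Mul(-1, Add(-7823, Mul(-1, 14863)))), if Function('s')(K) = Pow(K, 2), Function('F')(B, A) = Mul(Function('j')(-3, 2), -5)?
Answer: 24711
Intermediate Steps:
Function('F')(B, A) = -45 (Function('F')(B, A) = Mul(Mul(-3, -3), -5) = Mul(9, -5) = -45)
Add(Function('s')(Function('F')(3, -11)), Mul(-1, Add(-7823, Mul(-1, 14863)))) = Add(Pow(-45, 2), Mul(-1, Add(-7823, Mul(-1, 14863)))) = Add(2025, Mul(-1, Add(-7823, -14863))) = Add(2025, Mul(-1, -22686)) = Add(2025, 22686) = 24711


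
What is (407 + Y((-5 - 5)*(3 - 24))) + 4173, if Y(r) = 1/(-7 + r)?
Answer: 929741/203 ≈ 4580.0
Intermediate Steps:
(407 + Y((-5 - 5)*(3 - 24))) + 4173 = (407 + 1/(-7 + (-5 - 5)*(3 - 24))) + 4173 = (407 + 1/(-7 - 10*(-21))) + 4173 = (407 + 1/(-7 + 210)) + 4173 = (407 + 1/203) + 4173 = 82622/203 + 4173 = 929741/203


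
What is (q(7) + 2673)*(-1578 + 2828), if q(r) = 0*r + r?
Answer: 3350000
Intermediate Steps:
q(r) = r (q(r) = 0 + r = r)
(q(7) + 2673)*(-1578 + 2828) = (7 + 2673)*(-1578 + 2828) = 2680*1250 = 3350000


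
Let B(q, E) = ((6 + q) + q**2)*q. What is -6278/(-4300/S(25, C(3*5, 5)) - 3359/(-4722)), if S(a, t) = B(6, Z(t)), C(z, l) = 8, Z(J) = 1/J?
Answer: 355736592/805717 ≈ 441.52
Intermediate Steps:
B(q, E) = q*(6 + q + q**2) (B(q, E) = (6 + q + q**2)*q = q*(6 + q + q**2))
S(a, t) = 288 (S(a, t) = 6*(6 + 6 + 6**2) = 6*(6 + 6 + 36) = 6*48 = 288)
-6278/(-4300/S(25, C(3*5, 5)) - 3359/(-4722)) = -6278/(-4300/288 - 3359/(-4722)) = -6278/(-4300*1/288 - 3359*(-1/4722)) = -6278/(-1075/72 + 3359/4722) = -6278/(-805717/56664) = -6278*(-56664/805717) = 355736592/805717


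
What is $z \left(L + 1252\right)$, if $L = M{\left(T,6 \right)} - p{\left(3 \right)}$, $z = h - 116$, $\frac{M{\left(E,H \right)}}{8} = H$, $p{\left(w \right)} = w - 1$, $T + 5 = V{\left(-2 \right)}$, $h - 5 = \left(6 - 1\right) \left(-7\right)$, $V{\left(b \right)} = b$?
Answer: $-189508$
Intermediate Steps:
$h = -30$ ($h = 5 + \left(6 - 1\right) \left(-7\right) = 5 + 5 \left(-7\right) = 5 - 35 = -30$)
$T = -7$ ($T = -5 - 2 = -7$)
$p{\left(w \right)} = -1 + w$ ($p{\left(w \right)} = w - 1 = -1 + w$)
$M{\left(E,H \right)} = 8 H$
$z = -146$ ($z = -30 - 116 = -146$)
$L = 46$ ($L = 8 \cdot 6 - \left(-1 + 3\right) = 48 - 2 = 46$)
$z \left(L + 1252\right) = - 146 \left(46 + 1252\right) = \left(-146\right) 1298 = -189508$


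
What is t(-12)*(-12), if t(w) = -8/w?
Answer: -8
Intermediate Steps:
t(-12)*(-12) = -8/(-12)*(-12) = -8*(-1/12)*(-12) = (⅔)*(-12) = -8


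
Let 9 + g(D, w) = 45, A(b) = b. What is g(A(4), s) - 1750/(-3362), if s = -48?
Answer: 61391/1681 ≈ 36.521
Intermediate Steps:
g(D, w) = 36 (g(D, w) = -9 + 45 = 36)
g(A(4), s) - 1750/(-3362) = 36 - 1750/(-3362) = 36 - 1750*(-1/3362) = 36 + 875/1681 = 61391/1681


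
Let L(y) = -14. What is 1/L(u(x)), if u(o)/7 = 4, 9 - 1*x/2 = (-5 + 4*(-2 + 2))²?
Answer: -1/14 ≈ -0.071429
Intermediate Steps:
x = -32 (x = 18 - 2*(-5 + 4*(-2 + 2))² = 18 - 2*(-5 + 4*0)² = 18 - 2*(-5 + 0)² = 18 - 2*(-5)² = 18 - 2*25 = 18 - 50 = -32)
u(o) = 28 (u(o) = 7*4 = 28)
1/L(u(x)) = 1/(-14) = -1/14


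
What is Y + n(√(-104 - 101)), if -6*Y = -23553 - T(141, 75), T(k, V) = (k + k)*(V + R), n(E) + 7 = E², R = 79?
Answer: 21903/2 ≈ 10952.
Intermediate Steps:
n(E) = -7 + E²
T(k, V) = 2*k*(79 + V) (T(k, V) = (k + k)*(V + 79) = (2*k)*(79 + V) = 2*k*(79 + V))
Y = 22327/2 (Y = -(-23553 - 2*141*(79 + 75))/6 = -(-23553 - 2*141*154)/6 = -(-23553 - 1*43428)/6 = -(-23553 - 43428)/6 = -⅙*(-66981) = 22327/2 ≈ 11164.)
Y + n(√(-104 - 101)) = 22327/2 + (-7 + (√(-104 - 101))²) = 22327/2 + (-7 + (√(-205))²) = 22327/2 + (-7 + (I*√205)²) = 22327/2 + (-7 - 205) = 22327/2 - 212 = 21903/2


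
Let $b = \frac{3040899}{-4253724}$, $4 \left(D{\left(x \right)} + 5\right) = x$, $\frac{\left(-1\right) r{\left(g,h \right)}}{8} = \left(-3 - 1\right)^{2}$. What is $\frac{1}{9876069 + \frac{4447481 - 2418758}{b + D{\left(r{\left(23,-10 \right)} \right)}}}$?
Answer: $\frac{53476229}{525258384892317} \approx 1.0181 \cdot 10^{-7}$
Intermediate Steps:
$r{\left(g,h \right)} = -128$ ($r{\left(g,h \right)} = - 8 \left(-3 - 1\right)^{2} = - 8 \left(-4\right)^{2} = \left(-8\right) 16 = -128$)
$D{\left(x \right)} = -5 + \frac{x}{4}$
$b = - \frac{1013633}{1417908}$ ($b = 3040899 \left(- \frac{1}{4253724}\right) = - \frac{1013633}{1417908} \approx -0.71488$)
$\frac{1}{9876069 + \frac{4447481 - 2418758}{b + D{\left(r{\left(23,-10 \right)} \right)}}} = \frac{1}{9876069 + \frac{4447481 - 2418758}{- \frac{1013633}{1417908} + \left(-5 + \frac{1}{4} \left(-128\right)\right)}} = \frac{1}{9876069 + \frac{2028723}{- \frac{1013633}{1417908} - 37}} = \frac{1}{9876069 + \frac{2028723}{- \frac{53476229}{1417908}}} = \frac{1}{9876069 + 2028723 \left(- \frac{1417908}{53476229}\right)} = \frac{1}{9876069 - \frac{2876542571484}{53476229}} = \frac{1}{\frac{525258384892317}{53476229}} = \frac{53476229}{525258384892317}$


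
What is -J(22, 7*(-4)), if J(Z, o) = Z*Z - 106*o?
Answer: -3452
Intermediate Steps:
J(Z, o) = Z² - 106*o
-J(22, 7*(-4)) = -(22² - 742*(-4)) = -(484 - 106*(-28)) = -(484 + 2968) = -1*3452 = -3452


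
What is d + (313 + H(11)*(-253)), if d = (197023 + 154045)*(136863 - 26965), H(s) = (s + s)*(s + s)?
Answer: 38581548925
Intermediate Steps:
H(s) = 4*s² (H(s) = (2*s)*(2*s) = 4*s²)
d = 38581671064 (d = 351068*109898 = 38581671064)
d + (313 + H(11)*(-253)) = 38581671064 + (313 + (4*11²)*(-253)) = 38581671064 + (313 + (4*121)*(-253)) = 38581671064 + (313 + 484*(-253)) = 38581671064 + (313 - 122452) = 38581671064 - 122139 = 38581548925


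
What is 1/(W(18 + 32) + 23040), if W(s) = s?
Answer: 1/23090 ≈ 4.3309e-5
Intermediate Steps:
1/(W(18 + 32) + 23040) = 1/((18 + 32) + 23040) = 1/(50 + 23040) = 1/23090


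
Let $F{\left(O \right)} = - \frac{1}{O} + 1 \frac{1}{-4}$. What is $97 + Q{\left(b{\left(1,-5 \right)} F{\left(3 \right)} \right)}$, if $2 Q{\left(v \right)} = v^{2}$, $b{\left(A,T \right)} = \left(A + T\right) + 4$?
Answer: $97$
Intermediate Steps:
$F{\left(O \right)} = - \frac{1}{4} - \frac{1}{O}$ ($F{\left(O \right)} = - \frac{1}{O} + 1 \left(- \frac{1}{4}\right) = - \frac{1}{O} - \frac{1}{4} = - \frac{1}{4} - \frac{1}{O}$)
$b{\left(A,T \right)} = 4 + A + T$
$Q{\left(v \right)} = \frac{v^{2}}{2}$
$97 + Q{\left(b{\left(1,-5 \right)} F{\left(3 \right)} \right)} = 97 + \frac{\left(\left(4 + 1 - 5\right) \frac{-4 - 3}{4 \cdot 3}\right)^{2}}{2} = 97 + \frac{\left(0 \cdot \frac{1}{4} \cdot \frac{1}{3} \left(-4 - 3\right)\right)^{2}}{2} = 97 + \frac{\left(0 \cdot \frac{1}{4} \cdot \frac{1}{3} \left(-7\right)\right)^{2}}{2} = 97 + \frac{\left(0 \left(- \frac{7}{12}\right)\right)^{2}}{2} = 97 + \frac{0^{2}}{2} = 97 + \frac{1}{2} \cdot 0 = 97 + 0 = 97$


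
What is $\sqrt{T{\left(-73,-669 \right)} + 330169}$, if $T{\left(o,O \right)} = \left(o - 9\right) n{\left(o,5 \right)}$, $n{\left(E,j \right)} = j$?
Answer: $\sqrt{329759} \approx 574.25$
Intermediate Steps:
$T{\left(o,O \right)} = -45 + 5 o$ ($T{\left(o,O \right)} = \left(o - 9\right) 5 = \left(-9 + o\right) 5 = -45 + 5 o$)
$\sqrt{T{\left(-73,-669 \right)} + 330169} = \sqrt{\left(-45 + 5 \left(-73\right)\right) + 330169} = \sqrt{\left(-45 - 365\right) + 330169} = \sqrt{-410 + 330169} = \sqrt{329759}$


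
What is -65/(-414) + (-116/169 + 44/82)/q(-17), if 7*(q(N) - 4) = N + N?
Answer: 951739/2868606 ≈ 0.33178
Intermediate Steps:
q(N) = 4 + 2*N/7 (q(N) = 4 + (N + N)/7 = 4 + (2*N)/7 = 4 + 2*N/7)
-65/(-414) + (-116/169 + 44/82)/q(-17) = -65/(-414) + (-116/169 + 44/82)/(4 + (2/7)*(-17)) = -65*(-1/414) + (-116*1/169 + 44*(1/82))/(4 - 34/7) = 65/414 + (-116/169 + 22/41)/(-6/7) = 65/414 - 1038/6929*(-7/6) = 65/414 + 1211/6929 = 951739/2868606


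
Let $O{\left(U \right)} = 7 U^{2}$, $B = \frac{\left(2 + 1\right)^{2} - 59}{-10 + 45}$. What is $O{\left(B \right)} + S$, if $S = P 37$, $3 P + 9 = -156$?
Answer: $- \frac{14145}{7} \approx -2020.7$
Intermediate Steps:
$P = -55$ ($P = -3 + \frac{1}{3} \left(-156\right) = -3 - 52 = -55$)
$B = - \frac{10}{7}$ ($B = \frac{3^{2} - 59}{35} = \left(9 - 59\right) \frac{1}{35} = \left(-50\right) \frac{1}{35} = - \frac{10}{7} \approx -1.4286$)
$S = -2035$ ($S = \left(-55\right) 37 = -2035$)
$O{\left(B \right)} + S = 7 \left(- \frac{10}{7}\right)^{2} - 2035 = 7 \cdot \frac{100}{49} - 2035 = \frac{100}{7} - 2035 = - \frac{14145}{7}$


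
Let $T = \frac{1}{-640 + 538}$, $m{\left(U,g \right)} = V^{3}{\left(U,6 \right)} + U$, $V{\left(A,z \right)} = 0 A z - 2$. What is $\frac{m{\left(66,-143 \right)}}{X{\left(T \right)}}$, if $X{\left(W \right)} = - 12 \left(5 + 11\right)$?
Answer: $- \frac{29}{96} \approx -0.30208$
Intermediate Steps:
$V{\left(A,z \right)} = -2$ ($V{\left(A,z \right)} = 0 z - 2 = 0 - 2 = -2$)
$m{\left(U,g \right)} = -8 + U$ ($m{\left(U,g \right)} = \left(-2\right)^{3} + U = -8 + U$)
$T = - \frac{1}{102}$ ($T = \frac{1}{-102} = - \frac{1}{102} \approx -0.0098039$)
$X{\left(W \right)} = -192$ ($X{\left(W \right)} = \left(-12\right) 16 = -192$)
$\frac{m{\left(66,-143 \right)}}{X{\left(T \right)}} = \frac{-8 + 66}{-192} = 58 \left(- \frac{1}{192}\right) = - \frac{29}{96}$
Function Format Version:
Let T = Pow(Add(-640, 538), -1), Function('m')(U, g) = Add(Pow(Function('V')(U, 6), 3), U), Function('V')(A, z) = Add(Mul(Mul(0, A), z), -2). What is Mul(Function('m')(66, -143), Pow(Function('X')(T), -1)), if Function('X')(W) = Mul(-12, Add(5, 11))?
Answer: Rational(-29, 96) ≈ -0.30208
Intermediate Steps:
Function('V')(A, z) = -2 (Function('V')(A, z) = Add(Mul(0, z), -2) = Add(0, -2) = -2)
Function('m')(U, g) = Add(-8, U) (Function('m')(U, g) = Add(Pow(-2, 3), U) = Add(-8, U))
T = Rational(-1, 102) (T = Pow(-102, -1) = Rational(-1, 102) ≈ -0.0098039)
Function('X')(W) = -192 (Function('X')(W) = Mul(-12, 16) = -192)
Mul(Function('m')(66, -143), Pow(Function('X')(T), -1)) = Mul(Add(-8, 66), Pow(-192, -1)) = Mul(58, Rational(-1, 192)) = Rational(-29, 96)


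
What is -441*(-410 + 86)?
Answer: 142884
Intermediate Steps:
-441*(-410 + 86) = -441*(-324) = 142884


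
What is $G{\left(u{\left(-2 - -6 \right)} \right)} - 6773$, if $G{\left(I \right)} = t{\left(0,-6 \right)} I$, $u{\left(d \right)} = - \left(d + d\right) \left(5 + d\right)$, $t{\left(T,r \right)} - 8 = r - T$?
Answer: $-6917$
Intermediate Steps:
$t{\left(T,r \right)} = 8 + r - T$ ($t{\left(T,r \right)} = 8 - \left(T - r\right) = 8 + r - T$)
$u{\left(d \right)} = - 2 d \left(5 + d\right)$
$G{\left(I \right)} = 2 I$ ($G{\left(I \right)} = \left(8 - 6 - 0\right) I = \left(8 - 6 + 0\right) I = 2 I$)
$G{\left(u{\left(-2 - -6 \right)} \right)} - 6773 = 2 \left(- 2 \left(-2 - -6\right) \left(5 - -4\right)\right) - 6773 = 2 \left(- 2 \left(-2 + 6\right) \left(5 + \left(-2 + 6\right)\right)\right) - 6773 = 2 \left(\left(-2\right) 4 \left(5 + 4\right)\right) - 6773 = 2 \left(\left(-2\right) 4 \cdot 9\right) - 6773 = 2 \left(-72\right) - 6773 = -144 - 6773 = -6917$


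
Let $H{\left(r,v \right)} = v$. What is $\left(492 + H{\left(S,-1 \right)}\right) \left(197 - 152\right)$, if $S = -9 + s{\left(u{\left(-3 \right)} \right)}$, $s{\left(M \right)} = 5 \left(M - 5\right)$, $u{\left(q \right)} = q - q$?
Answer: $22095$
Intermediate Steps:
$u{\left(q \right)} = 0$
$s{\left(M \right)} = -25 + 5 M$ ($s{\left(M \right)} = 5 \left(-5 + M\right) = -25 + 5 M$)
$S = -34$ ($S = -9 + \left(-25 + 5 \cdot 0\right) = -9 + \left(-25 + 0\right) = -9 - 25 = -34$)
$\left(492 + H{\left(S,-1 \right)}\right) \left(197 - 152\right) = \left(492 - 1\right) \left(197 - 152\right) = 491 \cdot 45 = 22095$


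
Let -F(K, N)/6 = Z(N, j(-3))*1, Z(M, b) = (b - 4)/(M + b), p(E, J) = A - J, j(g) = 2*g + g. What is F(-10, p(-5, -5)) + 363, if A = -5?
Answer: 1063/3 ≈ 354.33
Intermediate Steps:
j(g) = 3*g
p(E, J) = -5 - J
Z(M, b) = (-4 + b)/(M + b)
F(K, N) = 78/(-9 + N) (F(K, N) = -6*(-4 + 3*(-3))/(N + 3*(-3)) = -6*(-4 - 9)/(N - 9) = -6*-13/(-9 + N) = -6*(-13/(-9 + N)) = -(-78)/(-9 + N) = 78/(-9 + N))
F(-10, p(-5, -5)) + 363 = 78/(-9 + (-5 - 1*(-5))) + 363 = 78/(-9 + (-5 + 5)) + 363 = 78/(-9 + 0) + 363 = 78/(-9) + 363 = 78*(-⅑) + 363 = -26/3 + 363 = 1063/3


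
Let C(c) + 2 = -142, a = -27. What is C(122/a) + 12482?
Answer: 12338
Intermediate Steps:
C(c) = -144 (C(c) = -2 - 142 = -144)
C(122/a) + 12482 = -144 + 12482 = 12338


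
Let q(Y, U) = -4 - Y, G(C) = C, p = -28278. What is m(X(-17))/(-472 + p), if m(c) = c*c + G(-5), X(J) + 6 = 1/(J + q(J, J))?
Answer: -109/92000 ≈ -0.0011848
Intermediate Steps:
X(J) = -25/4 (X(J) = -6 + 1/(J + (-4 - J)) = -6 + 1/(-4) = -6 - ¼ = -25/4)
m(c) = -5 + c² (m(c) = c*c - 5 = c² - 5 = -5 + c²)
m(X(-17))/(-472 + p) = (-5 + (-25/4)²)/(-472 - 28278) = (-5 + 625/16)/(-28750) = (545/16)*(-1/28750) = -109/92000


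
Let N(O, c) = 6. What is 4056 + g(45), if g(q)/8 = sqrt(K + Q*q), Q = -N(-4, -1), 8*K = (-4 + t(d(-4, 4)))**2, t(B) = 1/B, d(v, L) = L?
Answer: 4056 + 3*I*sqrt(7630)/2 ≈ 4056.0 + 131.02*I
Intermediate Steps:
K = 225/128 (K = (-4 + 1/4)**2/8 = (-15/4)**2/8 = (1/8)*(225/16) = 225/128 ≈ 1.7578)
Q = -6 (Q = -1*6 = -6)
g(q) = 8*sqrt(225/128 - 6*q)
4056 + g(45) = 4056 + sqrt(450 - 1536*45)/2 = 4056 + sqrt(450 - 69120)/2 = 4056 + sqrt(-68670)/2 = 4056 + (3*I*sqrt(7630))/2 = 4056 + 3*I*sqrt(7630)/2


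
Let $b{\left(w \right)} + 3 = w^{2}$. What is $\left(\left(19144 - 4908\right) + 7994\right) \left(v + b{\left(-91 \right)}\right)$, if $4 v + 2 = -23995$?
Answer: $\frac{101313225}{2} \approx 5.0657 \cdot 10^{7}$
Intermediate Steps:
$v = - \frac{23997}{4}$ ($v = - \frac{1}{2} + \frac{1}{4} \left(-23995\right) = - \frac{1}{2} - \frac{23995}{4} = - \frac{23997}{4} \approx -5999.3$)
$b{\left(w \right)} = -3 + w^{2}$
$\left(\left(19144 - 4908\right) + 7994\right) \left(v + b{\left(-91 \right)}\right) = \left(\left(19144 - 4908\right) + 7994\right) \left(- \frac{23997}{4} - \left(3 - \left(-91\right)^{2}\right)\right) = \left(\left(19144 - 4908\right) + 7994\right) \left(- \frac{23997}{4} + \left(-3 + 8281\right)\right) = \left(14236 + 7994\right) \left(- \frac{23997}{4} + 8278\right) = 22230 \cdot \frac{9115}{4} = \frac{101313225}{2}$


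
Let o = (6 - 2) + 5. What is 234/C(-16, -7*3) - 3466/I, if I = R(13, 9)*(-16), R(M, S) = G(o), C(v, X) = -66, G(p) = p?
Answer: 16255/792 ≈ 20.524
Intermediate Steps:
o = 9 (o = 4 + 5 = 9)
R(M, S) = 9
I = -144 (I = 9*(-16) = -144)
234/C(-16, -7*3) - 3466/I = 234/(-66) - 3466/(-144) = 234*(-1/66) - 3466*(-1/144) = -39/11 + 1733/72 = 16255/792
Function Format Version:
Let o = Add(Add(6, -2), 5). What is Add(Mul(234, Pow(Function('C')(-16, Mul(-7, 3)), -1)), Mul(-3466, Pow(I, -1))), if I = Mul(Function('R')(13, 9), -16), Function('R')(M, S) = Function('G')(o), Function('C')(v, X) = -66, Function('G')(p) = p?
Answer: Rational(16255, 792) ≈ 20.524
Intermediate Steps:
o = 9 (o = Add(4, 5) = 9)
Function('R')(M, S) = 9
I = -144 (I = Mul(9, -16) = -144)
Add(Mul(234, Pow(Function('C')(-16, Mul(-7, 3)), -1)), Mul(-3466, Pow(I, -1))) = Add(Mul(234, Pow(-66, -1)), Mul(-3466, Pow(-144, -1))) = Add(Mul(234, Rational(-1, 66)), Mul(-3466, Rational(-1, 144))) = Add(Rational(-39, 11), Rational(1733, 72)) = Rational(16255, 792)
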